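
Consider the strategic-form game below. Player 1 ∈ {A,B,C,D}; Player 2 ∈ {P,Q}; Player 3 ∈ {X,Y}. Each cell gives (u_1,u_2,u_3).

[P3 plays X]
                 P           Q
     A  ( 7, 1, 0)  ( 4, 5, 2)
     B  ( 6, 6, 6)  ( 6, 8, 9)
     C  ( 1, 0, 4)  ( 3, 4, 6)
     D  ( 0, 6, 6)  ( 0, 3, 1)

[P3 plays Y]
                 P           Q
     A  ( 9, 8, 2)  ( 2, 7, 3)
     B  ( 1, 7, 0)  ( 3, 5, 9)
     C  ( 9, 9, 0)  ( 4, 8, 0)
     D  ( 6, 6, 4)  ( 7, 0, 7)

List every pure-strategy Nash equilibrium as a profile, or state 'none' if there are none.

Nash profiles: (A,P,Y), (B,Q,X)

(A,P,X): not NE [P2→Q gives 5>1; P3→Y gives 2>0]
(A,P,Y): NE
(A,Q,X): not NE [P1→B gives 6>4; P3→Y gives 3>2]
(A,Q,Y): not NE [P1→D gives 7>2; P2→P gives 8>7]
(B,P,X): not NE [P1→A gives 7>6; P2→Q gives 8>6]
(B,P,Y): not NE [P1→C gives 9>1; P3→X gives 6>0]
(B,Q,X): NE
(B,Q,Y): not NE [P1→D gives 7>3; P2→P gives 7>5]
(C,P,X): not NE [P1→A gives 7>1; P2→Q gives 4>0]
(C,P,Y): not NE [P3→X gives 4>0]
(C,Q,X): not NE [P1→B gives 6>3]
(C,Q,Y): not NE [P1→D gives 7>4; P2→P gives 9>8; P3→X gives 6>0]
(D,P,X): not NE [P1→A gives 7>0]
(D,P,Y): not NE [P1→C gives 9>6; P3→X gives 6>4]
(D,Q,X): not NE [P1→B gives 6>0; P2→P gives 6>3; P3→Y gives 7>1]
(D,Q,Y): not NE [P2→P gives 6>0]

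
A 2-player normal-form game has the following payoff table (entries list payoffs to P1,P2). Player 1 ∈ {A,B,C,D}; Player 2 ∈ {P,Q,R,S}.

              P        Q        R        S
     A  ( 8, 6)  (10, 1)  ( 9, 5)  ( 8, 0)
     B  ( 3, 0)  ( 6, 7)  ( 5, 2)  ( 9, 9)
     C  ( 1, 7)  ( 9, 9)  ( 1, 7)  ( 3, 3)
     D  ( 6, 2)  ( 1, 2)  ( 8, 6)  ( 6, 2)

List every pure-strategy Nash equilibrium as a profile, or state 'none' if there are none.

PSNE = {(A,P), (B,S)}

(A,P): NE
(A,Q): not NE [P2→P gives 6>1]
(A,R): not NE [P2→P gives 6>5]
(A,S): not NE [P1→B gives 9>8; P2→P gives 6>0]
(B,P): not NE [P1→A gives 8>3; P2→S gives 9>0]
(B,Q): not NE [P1→A gives 10>6; P2→S gives 9>7]
(B,R): not NE [P1→A gives 9>5; P2→S gives 9>2]
(B,S): NE
(C,P): not NE [P1→A gives 8>1; P2→Q gives 9>7]
(C,Q): not NE [P1→A gives 10>9]
(C,R): not NE [P1→A gives 9>1; P2→Q gives 9>7]
(C,S): not NE [P1→B gives 9>3; P2→Q gives 9>3]
(D,P): not NE [P1→A gives 8>6; P2→R gives 6>2]
(D,Q): not NE [P1→A gives 10>1; P2→R gives 6>2]
(D,R): not NE [P1→A gives 9>8]
(D,S): not NE [P1→B gives 9>6; P2→R gives 6>2]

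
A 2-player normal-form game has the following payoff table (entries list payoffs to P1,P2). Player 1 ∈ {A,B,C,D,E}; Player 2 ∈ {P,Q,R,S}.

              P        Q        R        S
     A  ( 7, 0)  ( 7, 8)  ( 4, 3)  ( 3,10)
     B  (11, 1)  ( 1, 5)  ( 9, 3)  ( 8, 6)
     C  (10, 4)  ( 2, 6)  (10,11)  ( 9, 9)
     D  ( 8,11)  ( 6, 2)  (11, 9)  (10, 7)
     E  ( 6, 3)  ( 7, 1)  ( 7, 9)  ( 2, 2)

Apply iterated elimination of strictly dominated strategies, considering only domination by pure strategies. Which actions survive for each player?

IESDS → P1:{B,C,D} P2:{P,R,S}

P2 drop Q (S beats it: A:10>8 B:6>5 C:9>6 D:7>2 E:2>1)
P1 drop A (B beats it: P:11>7 R:9>4 S:8>3)
P1 drop E (B beats it: P:11>6 R:9>7 S:8>2)
P1→{B,C,D} P2→{P,R,S}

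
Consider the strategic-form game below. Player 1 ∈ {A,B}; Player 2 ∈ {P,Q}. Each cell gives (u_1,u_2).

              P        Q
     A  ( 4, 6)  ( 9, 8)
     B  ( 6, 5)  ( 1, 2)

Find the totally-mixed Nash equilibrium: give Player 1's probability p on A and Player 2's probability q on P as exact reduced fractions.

p=3/5, q=4/5

P1 indiff ⇒ q·4+(1-q)·9 = q·6+(1-q)·1 ⇒ q(-2) = (1-q)(-8) ⇒ q = 4/5
P2 indiff ⇒ p·6+(1-p)·5 = p·8+(1-p)·2 ⇒ p(-2) = (1-p)(-3) ⇒ p = 3/5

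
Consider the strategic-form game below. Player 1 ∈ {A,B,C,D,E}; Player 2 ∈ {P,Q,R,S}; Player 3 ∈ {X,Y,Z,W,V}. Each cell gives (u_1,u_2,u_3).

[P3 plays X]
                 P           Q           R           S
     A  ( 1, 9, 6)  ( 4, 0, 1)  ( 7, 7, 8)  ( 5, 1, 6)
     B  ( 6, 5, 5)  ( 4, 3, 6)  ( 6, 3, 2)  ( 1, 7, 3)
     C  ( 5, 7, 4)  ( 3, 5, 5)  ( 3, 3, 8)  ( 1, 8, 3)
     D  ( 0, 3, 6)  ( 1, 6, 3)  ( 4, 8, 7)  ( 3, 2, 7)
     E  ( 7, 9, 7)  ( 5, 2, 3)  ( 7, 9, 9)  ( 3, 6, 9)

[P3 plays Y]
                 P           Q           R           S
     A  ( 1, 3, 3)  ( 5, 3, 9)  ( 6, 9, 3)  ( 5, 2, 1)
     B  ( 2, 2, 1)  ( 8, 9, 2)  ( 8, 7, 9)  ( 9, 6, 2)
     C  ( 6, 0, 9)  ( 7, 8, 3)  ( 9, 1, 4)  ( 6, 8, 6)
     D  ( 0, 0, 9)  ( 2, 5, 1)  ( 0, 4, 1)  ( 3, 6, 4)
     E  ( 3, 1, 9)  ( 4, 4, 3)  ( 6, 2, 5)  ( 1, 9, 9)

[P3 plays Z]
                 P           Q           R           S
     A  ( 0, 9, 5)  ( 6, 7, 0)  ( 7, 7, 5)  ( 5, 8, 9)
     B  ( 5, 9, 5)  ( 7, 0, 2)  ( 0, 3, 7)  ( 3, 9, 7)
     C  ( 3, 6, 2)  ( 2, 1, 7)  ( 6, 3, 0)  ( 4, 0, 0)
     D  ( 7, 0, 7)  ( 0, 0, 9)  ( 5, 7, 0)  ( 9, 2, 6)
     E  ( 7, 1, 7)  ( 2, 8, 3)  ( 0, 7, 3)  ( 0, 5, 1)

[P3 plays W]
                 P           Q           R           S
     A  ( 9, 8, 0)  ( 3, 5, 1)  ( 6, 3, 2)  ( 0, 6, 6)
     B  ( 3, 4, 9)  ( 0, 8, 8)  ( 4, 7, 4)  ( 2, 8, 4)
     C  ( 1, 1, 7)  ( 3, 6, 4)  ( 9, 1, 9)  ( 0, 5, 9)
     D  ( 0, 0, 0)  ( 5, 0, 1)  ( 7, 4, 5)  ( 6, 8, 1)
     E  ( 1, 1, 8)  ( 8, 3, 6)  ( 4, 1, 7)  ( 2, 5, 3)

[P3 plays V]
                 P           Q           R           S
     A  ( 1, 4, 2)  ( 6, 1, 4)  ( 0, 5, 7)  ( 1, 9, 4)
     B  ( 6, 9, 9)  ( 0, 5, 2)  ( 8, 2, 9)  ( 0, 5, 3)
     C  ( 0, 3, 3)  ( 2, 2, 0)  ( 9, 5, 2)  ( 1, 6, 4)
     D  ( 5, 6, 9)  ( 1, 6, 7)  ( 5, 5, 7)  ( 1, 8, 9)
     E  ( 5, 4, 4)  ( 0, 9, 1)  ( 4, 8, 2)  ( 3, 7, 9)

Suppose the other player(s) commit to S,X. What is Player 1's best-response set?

u_1(A vs S,X) = 5
u_1(B vs S,X) = 1
u_1(C vs S,X) = 1
u_1(D vs S,X) = 3
u_1(E vs S,X) = 3
max payoff 5 at {A}

P1 best: {A}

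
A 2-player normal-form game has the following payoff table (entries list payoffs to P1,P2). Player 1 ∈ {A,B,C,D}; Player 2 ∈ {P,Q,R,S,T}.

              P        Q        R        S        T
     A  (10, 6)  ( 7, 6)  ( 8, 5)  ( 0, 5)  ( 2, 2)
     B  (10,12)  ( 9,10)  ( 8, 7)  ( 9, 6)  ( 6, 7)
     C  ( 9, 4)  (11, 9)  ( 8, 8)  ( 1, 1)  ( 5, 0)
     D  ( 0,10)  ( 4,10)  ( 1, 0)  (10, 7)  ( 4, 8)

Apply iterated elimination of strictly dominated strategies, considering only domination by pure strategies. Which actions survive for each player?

Survivors P1:{A,B,C} P2:{P,Q}

P2 drop R (Q beats it: A:6>5 B:10>7 C:9>8 D:10>0)
P2 drop S (P beats it: A:6>5 B:12>6 C:4>1 D:10>7)
P1 drop D (B beats it: P:10>0 Q:9>4 T:6>4)
P2 drop T (P beats it: A:6>2 B:12>7 C:4>0)
P1→{A,B,C} P2→{P,Q}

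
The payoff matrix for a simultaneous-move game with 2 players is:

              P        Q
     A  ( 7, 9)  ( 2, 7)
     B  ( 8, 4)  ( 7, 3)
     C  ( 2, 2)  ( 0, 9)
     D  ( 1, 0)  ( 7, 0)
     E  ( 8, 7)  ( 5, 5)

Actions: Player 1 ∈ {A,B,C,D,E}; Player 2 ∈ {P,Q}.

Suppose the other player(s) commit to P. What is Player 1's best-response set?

u_1(A vs P) = 7
u_1(B vs P) = 8
u_1(C vs P) = 2
u_1(D vs P) = 1
u_1(E vs P) = 8
max payoff 8 at {B,E}

argmax u_1 = {B,E}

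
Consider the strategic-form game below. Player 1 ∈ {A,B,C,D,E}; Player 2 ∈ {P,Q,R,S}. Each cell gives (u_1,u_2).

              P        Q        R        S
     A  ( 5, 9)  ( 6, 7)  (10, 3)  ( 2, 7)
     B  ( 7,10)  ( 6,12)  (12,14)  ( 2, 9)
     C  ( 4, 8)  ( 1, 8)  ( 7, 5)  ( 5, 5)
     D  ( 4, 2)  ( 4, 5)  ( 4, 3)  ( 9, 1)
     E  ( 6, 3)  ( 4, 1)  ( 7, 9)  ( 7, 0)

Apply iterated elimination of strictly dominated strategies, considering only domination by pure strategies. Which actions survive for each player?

P2 drop S (P beats it: A:9>7 B:10>9 C:8>5 D:2>1 E:3>0)
P1 drop C (A beats it: P:5>4 Q:6>1 R:10>7)
P1 drop D (A beats it: P:5>4 Q:6>4 R:10>4)
P1 drop E (B beats it: P:7>6 Q:6>4 R:12>7)
P1→{A,B} P2→{P,Q,R}

IESDS → P1:{A,B} P2:{P,Q,R}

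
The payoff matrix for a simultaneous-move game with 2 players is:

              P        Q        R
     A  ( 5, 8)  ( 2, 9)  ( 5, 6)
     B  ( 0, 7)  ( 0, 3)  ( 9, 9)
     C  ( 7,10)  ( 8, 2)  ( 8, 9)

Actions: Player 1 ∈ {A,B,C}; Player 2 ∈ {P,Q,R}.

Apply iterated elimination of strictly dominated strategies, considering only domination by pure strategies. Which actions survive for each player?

IESDS → P1:{B,C} P2:{P,R}

P1 drop A (C beats it: P:7>5 Q:8>2 R:8>5)
P2 drop Q (P beats it: B:7>3 C:10>2)
P1→{B,C} P2→{P,R}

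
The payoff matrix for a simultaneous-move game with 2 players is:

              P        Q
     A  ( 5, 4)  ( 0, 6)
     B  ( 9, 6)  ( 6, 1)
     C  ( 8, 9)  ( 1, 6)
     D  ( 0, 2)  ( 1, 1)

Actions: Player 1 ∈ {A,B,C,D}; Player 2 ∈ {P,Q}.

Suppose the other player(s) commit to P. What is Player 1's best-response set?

u_1(A vs P) = 5
u_1(B vs P) = 9
u_1(C vs P) = 8
u_1(D vs P) = 0
max payoff 9 at {B}

BR_1 = {B}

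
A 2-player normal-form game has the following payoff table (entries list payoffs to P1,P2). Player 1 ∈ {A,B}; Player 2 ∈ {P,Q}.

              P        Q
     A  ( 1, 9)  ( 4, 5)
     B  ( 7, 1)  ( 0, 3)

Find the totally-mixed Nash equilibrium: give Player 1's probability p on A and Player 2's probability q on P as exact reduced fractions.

p=1/3, q=2/5

P1 indiff ⇒ q·1+(1-q)·4 = q·7+(1-q)·0 ⇒ q(-6) = (1-q)(-4) ⇒ q = 2/5
P2 indiff ⇒ p·9+(1-p)·1 = p·5+(1-p)·3 ⇒ p(4) = (1-p)(2) ⇒ p = 1/3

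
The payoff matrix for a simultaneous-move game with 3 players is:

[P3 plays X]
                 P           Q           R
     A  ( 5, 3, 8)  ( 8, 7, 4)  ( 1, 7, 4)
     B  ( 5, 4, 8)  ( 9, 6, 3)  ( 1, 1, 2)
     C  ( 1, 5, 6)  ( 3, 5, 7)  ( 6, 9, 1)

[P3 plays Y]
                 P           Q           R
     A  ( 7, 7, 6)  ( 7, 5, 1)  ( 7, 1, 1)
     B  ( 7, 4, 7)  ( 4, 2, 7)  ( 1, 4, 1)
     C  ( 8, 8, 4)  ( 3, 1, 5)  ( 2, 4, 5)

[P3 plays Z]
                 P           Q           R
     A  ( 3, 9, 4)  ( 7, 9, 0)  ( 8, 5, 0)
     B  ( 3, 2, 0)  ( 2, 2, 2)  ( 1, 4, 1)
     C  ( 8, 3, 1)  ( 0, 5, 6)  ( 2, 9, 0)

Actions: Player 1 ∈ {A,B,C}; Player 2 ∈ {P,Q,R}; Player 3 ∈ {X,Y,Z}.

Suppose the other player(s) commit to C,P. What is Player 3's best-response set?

u_3(X vs C,P) = 6
u_3(Y vs C,P) = 4
u_3(Z vs C,P) = 1
max payoff 6 at {X}

P3 best: {X}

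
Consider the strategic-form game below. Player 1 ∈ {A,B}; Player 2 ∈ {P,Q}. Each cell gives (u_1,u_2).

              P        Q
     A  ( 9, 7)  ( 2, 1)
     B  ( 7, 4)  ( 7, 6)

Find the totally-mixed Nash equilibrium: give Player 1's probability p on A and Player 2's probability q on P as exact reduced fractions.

P1 indiff ⇒ q·9+(1-q)·2 = q·7+(1-q)·7 ⇒ q(2) = (1-q)(5) ⇒ q = 5/7
P2 indiff ⇒ p·7+(1-p)·4 = p·1+(1-p)·6 ⇒ p(6) = (1-p)(2) ⇒ p = 1/4

p=1/4, q=5/7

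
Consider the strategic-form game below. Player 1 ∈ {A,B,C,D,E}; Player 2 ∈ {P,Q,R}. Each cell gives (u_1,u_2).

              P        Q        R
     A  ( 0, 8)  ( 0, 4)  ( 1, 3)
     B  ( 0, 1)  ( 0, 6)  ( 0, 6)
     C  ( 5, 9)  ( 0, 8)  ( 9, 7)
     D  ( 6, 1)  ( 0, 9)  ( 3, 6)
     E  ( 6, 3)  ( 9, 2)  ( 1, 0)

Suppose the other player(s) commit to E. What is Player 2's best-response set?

u_2(P vs E) = 3
u_2(Q vs E) = 2
u_2(R vs E) = 0
max payoff 3 at {P}

P2 best: {P}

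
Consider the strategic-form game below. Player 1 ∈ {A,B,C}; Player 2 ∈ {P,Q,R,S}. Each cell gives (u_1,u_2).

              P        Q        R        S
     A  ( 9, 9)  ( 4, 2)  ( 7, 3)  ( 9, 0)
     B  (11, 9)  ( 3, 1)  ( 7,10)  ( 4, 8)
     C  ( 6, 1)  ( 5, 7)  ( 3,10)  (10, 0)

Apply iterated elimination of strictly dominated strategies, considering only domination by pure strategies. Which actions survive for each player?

P2 drop Q (R beats it: A:3>2 B:10>1 C:10>7)
P2 drop S (P beats it: A:9>0 B:9>8 C:1>0)
P1 drop C (A beats it: P:9>6 R:7>3)
P1→{A,B} P2→{P,R}

Survivors P1:{A,B} P2:{P,R}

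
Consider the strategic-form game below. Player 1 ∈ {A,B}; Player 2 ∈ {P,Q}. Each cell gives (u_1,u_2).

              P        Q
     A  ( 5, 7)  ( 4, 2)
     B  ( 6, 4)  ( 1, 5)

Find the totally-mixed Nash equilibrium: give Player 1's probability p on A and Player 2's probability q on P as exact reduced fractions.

p=1/6, q=3/4

P1 indiff ⇒ q·5+(1-q)·4 = q·6+(1-q)·1 ⇒ q(-1) = (1-q)(-3) ⇒ q = 3/4
P2 indiff ⇒ p·7+(1-p)·4 = p·2+(1-p)·5 ⇒ p(5) = (1-p)(1) ⇒ p = 1/6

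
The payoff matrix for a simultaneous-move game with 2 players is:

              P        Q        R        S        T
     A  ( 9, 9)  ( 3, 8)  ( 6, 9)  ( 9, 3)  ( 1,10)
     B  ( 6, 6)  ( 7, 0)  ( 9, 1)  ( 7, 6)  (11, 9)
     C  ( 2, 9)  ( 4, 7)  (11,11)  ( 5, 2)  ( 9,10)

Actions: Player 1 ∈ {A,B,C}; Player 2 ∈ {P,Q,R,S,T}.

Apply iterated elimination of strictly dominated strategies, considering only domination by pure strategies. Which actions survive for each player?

P2 drop P (T beats it: A:10>9 B:9>6 C:10>9)
P2 drop Q (R beats it: A:9>8 B:1>0 C:11>7)
P2 drop S (T beats it: A:10>3 B:9>6 C:10>2)
P1 drop A (B beats it: R:9>6 T:11>1)
P1→{B,C} P2→{R,T}

Survivors P1:{B,C} P2:{R,T}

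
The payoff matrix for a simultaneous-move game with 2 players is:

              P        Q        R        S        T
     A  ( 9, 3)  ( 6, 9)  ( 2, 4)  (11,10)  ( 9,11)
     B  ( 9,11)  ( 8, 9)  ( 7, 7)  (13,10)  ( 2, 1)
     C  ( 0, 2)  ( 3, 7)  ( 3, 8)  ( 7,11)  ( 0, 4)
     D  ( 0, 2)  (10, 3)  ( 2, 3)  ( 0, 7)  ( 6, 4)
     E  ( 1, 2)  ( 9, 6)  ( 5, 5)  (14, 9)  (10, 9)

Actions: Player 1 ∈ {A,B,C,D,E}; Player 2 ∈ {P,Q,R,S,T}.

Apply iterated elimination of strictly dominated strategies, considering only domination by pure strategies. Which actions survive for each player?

P1 drop C (B beats it: P:9>0 Q:8>3 R:7>3 S:13>7 T:2>0)
P2 drop Q (S beats it: A:10>9 B:10>9 D:7>3 E:9>6)
P1 drop D (E beats it: P:1>0 R:5>2 S:14>0 T:10>6)
P2 drop R (S beats it: A:10>4 B:10>7 E:9>5)
P1→{A,B,E} P2→{P,S,T}

IESDS → P1:{A,B,E} P2:{P,S,T}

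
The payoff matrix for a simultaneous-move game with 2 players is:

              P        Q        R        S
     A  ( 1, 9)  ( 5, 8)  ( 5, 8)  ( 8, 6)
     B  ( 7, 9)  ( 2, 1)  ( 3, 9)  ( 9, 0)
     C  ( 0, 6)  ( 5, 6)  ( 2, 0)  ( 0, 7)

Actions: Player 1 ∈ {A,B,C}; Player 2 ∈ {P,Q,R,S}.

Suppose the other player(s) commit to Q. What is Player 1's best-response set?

argmax u_1 = {A,C}

u_1(A vs Q) = 5
u_1(B vs Q) = 2
u_1(C vs Q) = 5
max payoff 5 at {A,C}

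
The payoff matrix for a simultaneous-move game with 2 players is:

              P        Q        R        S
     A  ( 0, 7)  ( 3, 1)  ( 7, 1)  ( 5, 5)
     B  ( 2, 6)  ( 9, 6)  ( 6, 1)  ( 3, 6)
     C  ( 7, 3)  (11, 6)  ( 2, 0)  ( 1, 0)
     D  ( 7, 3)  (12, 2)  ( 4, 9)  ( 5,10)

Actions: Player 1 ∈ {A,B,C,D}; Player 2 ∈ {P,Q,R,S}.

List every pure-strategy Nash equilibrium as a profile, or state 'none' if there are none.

(A,P): not NE [P1→D gives 7>0]
(A,Q): not NE [P1→D gives 12>3; P2→P gives 7>1]
(A,R): not NE [P2→P gives 7>1]
(A,S): not NE [P2→P gives 7>5]
(B,P): not NE [P1→D gives 7>2]
(B,Q): not NE [P1→D gives 12>9]
(B,R): not NE [P1→A gives 7>6; P2→S gives 6>1]
(B,S): not NE [P1→D gives 5>3]
(C,P): not NE [P2→Q gives 6>3]
(C,Q): not NE [P1→D gives 12>11]
(C,R): not NE [P1→A gives 7>2; P2→Q gives 6>0]
(C,S): not NE [P1→D gives 5>1; P2→Q gives 6>0]
(D,P): not NE [P2→S gives 10>3]
(D,Q): not NE [P2→S gives 10>2]
(D,R): not NE [P1→A gives 7>4; P2→S gives 10>9]
(D,S): NE

PSNE = {(D,S)}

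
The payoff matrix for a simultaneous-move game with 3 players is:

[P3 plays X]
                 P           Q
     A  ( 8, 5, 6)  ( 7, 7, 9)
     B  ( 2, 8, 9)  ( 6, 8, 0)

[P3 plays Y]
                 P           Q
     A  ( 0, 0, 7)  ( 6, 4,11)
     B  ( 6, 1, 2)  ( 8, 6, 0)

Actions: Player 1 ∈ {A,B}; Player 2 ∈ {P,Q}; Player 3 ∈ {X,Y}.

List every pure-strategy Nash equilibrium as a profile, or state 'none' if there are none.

(A,P,X): not NE [P2→Q gives 7>5; P3→Y gives 7>6]
(A,P,Y): not NE [P1→B gives 6>0; P2→Q gives 4>0]
(A,Q,X): not NE [P3→Y gives 11>9]
(A,Q,Y): not NE [P1→B gives 8>6]
(B,P,X): not NE [P1→A gives 8>2]
(B,P,Y): not NE [P2→Q gives 6>1; P3→X gives 9>2]
(B,Q,X): not NE [P1→A gives 7>6]
(B,Q,Y): NE

PSNE = {(B,Q,Y)}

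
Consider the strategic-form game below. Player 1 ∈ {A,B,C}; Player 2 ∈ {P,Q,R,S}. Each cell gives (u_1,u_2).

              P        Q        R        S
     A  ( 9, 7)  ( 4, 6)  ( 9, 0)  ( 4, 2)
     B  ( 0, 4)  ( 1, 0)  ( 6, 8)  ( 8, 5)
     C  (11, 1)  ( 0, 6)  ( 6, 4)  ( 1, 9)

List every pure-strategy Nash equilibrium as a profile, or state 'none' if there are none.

Equilibria: none

(A,P): not NE [P1→C gives 11>9]
(A,Q): not NE [P2→P gives 7>6]
(A,R): not NE [P2→P gives 7>0]
(A,S): not NE [P1→B gives 8>4; P2→P gives 7>2]
(B,P): not NE [P1→C gives 11>0; P2→R gives 8>4]
(B,Q): not NE [P1→A gives 4>1; P2→R gives 8>0]
(B,R): not NE [P1→A gives 9>6]
(B,S): not NE [P2→R gives 8>5]
(C,P): not NE [P2→S gives 9>1]
(C,Q): not NE [P1→A gives 4>0; P2→S gives 9>6]
(C,R): not NE [P1→A gives 9>6; P2→S gives 9>4]
(C,S): not NE [P1→B gives 8>1]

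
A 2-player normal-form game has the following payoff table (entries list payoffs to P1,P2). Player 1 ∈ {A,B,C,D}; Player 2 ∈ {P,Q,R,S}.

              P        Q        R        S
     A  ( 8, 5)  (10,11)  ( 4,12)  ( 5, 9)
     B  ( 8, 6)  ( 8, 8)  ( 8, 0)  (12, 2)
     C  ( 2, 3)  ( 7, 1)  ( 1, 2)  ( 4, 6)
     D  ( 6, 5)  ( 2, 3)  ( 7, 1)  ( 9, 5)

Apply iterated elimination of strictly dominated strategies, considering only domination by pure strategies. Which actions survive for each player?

P1 drop C (A beats it: P:8>2 Q:10>7 R:4>1 S:5>4)
P1 drop D (B beats it: P:8>6 Q:8>2 R:8>7 S:12>9)
P2 drop P (Q beats it: A:11>5 B:8>6)
P2 drop S (Q beats it: A:11>9 B:8>2)
P1→{A,B} P2→{Q,R}

IESDS → P1:{A,B} P2:{Q,R}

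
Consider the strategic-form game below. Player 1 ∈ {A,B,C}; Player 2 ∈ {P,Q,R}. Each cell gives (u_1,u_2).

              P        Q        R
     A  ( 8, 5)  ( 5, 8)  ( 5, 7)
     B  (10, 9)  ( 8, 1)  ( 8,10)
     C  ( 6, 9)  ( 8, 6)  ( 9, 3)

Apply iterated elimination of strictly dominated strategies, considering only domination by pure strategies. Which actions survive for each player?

IESDS → P1:{B,C} P2:{P,R}

P1 drop A (B beats it: P:10>8 Q:8>5 R:8>5)
P2 drop Q (P beats it: B:9>1 C:9>6)
P1→{B,C} P2→{P,R}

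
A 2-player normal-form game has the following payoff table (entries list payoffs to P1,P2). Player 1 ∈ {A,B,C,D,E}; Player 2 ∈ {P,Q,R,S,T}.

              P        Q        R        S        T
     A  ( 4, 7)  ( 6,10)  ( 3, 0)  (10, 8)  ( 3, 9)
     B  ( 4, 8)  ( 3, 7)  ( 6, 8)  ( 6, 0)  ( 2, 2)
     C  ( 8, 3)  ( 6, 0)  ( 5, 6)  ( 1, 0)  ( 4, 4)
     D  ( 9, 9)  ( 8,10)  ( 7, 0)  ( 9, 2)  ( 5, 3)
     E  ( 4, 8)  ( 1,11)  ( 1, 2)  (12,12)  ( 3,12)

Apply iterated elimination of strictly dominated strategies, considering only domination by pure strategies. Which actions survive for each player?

Remaining: P1:{A,D,E} P2:{Q,S,T}

P1 drop B (D beats it: P:9>4 Q:8>3 R:7>6 S:9>6 T:5>2)
P1 drop C (D beats it: P:9>8 Q:8>6 R:7>5 S:9>1 T:5>4)
P2 drop P (Q beats it: A:10>7 D:10>9 E:11>8)
P2 drop R (Q beats it: A:10>0 D:10>0 E:11>2)
P1→{A,D,E} P2→{Q,S,T}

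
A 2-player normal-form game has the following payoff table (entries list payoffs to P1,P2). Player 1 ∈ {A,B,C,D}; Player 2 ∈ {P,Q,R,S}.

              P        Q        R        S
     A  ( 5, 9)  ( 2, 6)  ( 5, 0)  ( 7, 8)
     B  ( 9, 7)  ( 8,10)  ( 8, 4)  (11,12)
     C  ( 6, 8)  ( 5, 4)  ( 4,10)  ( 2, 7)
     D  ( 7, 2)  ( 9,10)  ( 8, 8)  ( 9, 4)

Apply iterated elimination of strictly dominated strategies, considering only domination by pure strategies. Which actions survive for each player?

P1 drop A (B beats it: P:9>5 Q:8>2 R:8>5 S:11>7)
P1 drop C (B beats it: P:9>6 Q:8>5 R:8>4 S:11>2)
P2 drop P (Q beats it: B:10>7 D:10>2)
P2 drop R (Q beats it: B:10>4 D:10>8)
P1→{B,D} P2→{Q,S}

Remaining: P1:{B,D} P2:{Q,S}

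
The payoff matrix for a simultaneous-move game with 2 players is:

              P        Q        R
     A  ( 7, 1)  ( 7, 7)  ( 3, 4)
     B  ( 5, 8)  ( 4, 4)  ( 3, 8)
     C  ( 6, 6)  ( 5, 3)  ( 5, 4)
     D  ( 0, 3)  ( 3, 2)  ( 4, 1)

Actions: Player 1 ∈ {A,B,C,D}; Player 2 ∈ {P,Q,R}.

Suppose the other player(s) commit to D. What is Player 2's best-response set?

u_2(P vs D) = 3
u_2(Q vs D) = 2
u_2(R vs D) = 1
max payoff 3 at {P}

P2 best: {P}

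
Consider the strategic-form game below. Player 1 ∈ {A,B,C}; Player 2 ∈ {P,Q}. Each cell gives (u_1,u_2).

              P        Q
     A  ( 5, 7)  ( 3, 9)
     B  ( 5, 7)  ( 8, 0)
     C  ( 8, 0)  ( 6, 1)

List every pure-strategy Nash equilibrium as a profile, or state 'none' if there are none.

No pure NE.

(A,P): not NE [P1→C gives 8>5; P2→Q gives 9>7]
(A,Q): not NE [P1→B gives 8>3]
(B,P): not NE [P1→C gives 8>5]
(B,Q): not NE [P2→P gives 7>0]
(C,P): not NE [P2→Q gives 1>0]
(C,Q): not NE [P1→B gives 8>6]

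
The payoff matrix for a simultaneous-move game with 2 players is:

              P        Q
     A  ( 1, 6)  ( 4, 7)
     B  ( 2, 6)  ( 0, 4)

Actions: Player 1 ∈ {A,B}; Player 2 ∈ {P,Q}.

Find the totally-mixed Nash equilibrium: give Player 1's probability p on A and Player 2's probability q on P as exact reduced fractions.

P1 indiff ⇒ q·1+(1-q)·4 = q·2+(1-q)·0 ⇒ q(-1) = (1-q)(-4) ⇒ q = 4/5
P2 indiff ⇒ p·6+(1-p)·6 = p·7+(1-p)·4 ⇒ p(-1) = (1-p)(-2) ⇒ p = 2/3

p=2/3, q=4/5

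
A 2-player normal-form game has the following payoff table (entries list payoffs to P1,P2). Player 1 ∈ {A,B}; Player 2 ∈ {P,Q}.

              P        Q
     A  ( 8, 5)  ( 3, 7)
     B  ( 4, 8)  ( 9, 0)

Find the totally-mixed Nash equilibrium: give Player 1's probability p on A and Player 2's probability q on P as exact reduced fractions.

(p,q) = (4/5, 3/5)

P1 indiff ⇒ q·8+(1-q)·3 = q·4+(1-q)·9 ⇒ q(4) = (1-q)(6) ⇒ q = 3/5
P2 indiff ⇒ p·5+(1-p)·8 = p·7+(1-p)·0 ⇒ p(-2) = (1-p)(-8) ⇒ p = 4/5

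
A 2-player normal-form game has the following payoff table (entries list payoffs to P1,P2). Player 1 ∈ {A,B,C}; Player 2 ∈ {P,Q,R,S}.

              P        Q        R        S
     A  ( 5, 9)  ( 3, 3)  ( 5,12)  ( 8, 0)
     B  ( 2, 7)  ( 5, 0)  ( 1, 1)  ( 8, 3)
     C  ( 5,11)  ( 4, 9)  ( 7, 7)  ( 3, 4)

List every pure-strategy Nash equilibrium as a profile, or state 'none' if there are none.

(A,P): not NE [P2→R gives 12>9]
(A,Q): not NE [P1→B gives 5>3; P2→R gives 12>3]
(A,R): not NE [P1→C gives 7>5]
(A,S): not NE [P2→R gives 12>0]
(B,P): not NE [P1→C gives 5>2]
(B,Q): not NE [P2→P gives 7>0]
(B,R): not NE [P1→C gives 7>1; P2→P gives 7>1]
(B,S): not NE [P2→P gives 7>3]
(C,P): NE
(C,Q): not NE [P1→B gives 5>4; P2→P gives 11>9]
(C,R): not NE [P2→P gives 11>7]
(C,S): not NE [P1→B gives 8>3; P2→P gives 11>4]

NE set: (C,P)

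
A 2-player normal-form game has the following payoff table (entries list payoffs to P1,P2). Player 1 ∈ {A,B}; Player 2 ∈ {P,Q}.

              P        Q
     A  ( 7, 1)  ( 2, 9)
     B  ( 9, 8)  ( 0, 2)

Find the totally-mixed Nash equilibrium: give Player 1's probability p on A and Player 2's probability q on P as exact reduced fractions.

(p,q) = (3/7, 1/2)

P1 indiff ⇒ q·7+(1-q)·2 = q·9+(1-q)·0 ⇒ q(-2) = (1-q)(-2) ⇒ q = 1/2
P2 indiff ⇒ p·1+(1-p)·8 = p·9+(1-p)·2 ⇒ p(-8) = (1-p)(-6) ⇒ p = 3/7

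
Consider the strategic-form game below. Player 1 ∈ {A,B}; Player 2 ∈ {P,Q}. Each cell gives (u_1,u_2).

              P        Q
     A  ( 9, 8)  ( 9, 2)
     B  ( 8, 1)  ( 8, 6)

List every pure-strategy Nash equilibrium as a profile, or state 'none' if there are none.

(A,P): NE
(A,Q): not NE [P2→P gives 8>2]
(B,P): not NE [P1→A gives 9>8; P2→Q gives 6>1]
(B,Q): not NE [P1→A gives 9>8]

PSNE = {(A,P)}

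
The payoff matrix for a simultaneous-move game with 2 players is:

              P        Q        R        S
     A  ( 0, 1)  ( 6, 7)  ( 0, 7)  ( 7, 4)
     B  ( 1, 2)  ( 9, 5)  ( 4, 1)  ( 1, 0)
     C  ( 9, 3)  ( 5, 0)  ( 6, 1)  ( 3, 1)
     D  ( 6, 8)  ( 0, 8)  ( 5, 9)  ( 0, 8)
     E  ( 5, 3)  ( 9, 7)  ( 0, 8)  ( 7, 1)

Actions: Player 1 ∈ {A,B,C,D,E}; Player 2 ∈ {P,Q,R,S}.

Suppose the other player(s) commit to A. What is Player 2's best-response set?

P2 best: {Q,R}

u_2(P vs A) = 1
u_2(Q vs A) = 7
u_2(R vs A) = 7
u_2(S vs A) = 4
max payoff 7 at {Q,R}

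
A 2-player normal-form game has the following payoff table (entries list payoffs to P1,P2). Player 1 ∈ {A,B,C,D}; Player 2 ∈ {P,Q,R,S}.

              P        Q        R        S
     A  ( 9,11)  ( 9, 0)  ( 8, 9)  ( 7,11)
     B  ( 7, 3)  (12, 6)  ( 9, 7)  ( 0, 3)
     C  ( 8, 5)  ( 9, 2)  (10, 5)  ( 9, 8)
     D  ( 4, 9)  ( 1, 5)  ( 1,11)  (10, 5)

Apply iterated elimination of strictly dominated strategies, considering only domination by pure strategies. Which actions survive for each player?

Survivors P1:{A,C,D} P2:{P,R,S}

P2 drop Q (R beats it: A:9>0 B:7>6 C:5>2 D:11>5)
P1 drop B (C beats it: P:8>7 R:10>9 S:9>0)
P1→{A,C,D} P2→{P,R,S}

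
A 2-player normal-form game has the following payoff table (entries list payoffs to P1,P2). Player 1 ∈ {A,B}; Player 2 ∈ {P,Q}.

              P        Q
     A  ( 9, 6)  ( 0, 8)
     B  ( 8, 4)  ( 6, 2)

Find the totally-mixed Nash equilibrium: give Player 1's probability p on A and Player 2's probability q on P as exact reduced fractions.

(p,q) = (1/2, 6/7)

P1 indiff ⇒ q·9+(1-q)·0 = q·8+(1-q)·6 ⇒ q(1) = (1-q)(6) ⇒ q = 6/7
P2 indiff ⇒ p·6+(1-p)·4 = p·8+(1-p)·2 ⇒ p(-2) = (1-p)(-2) ⇒ p = 1/2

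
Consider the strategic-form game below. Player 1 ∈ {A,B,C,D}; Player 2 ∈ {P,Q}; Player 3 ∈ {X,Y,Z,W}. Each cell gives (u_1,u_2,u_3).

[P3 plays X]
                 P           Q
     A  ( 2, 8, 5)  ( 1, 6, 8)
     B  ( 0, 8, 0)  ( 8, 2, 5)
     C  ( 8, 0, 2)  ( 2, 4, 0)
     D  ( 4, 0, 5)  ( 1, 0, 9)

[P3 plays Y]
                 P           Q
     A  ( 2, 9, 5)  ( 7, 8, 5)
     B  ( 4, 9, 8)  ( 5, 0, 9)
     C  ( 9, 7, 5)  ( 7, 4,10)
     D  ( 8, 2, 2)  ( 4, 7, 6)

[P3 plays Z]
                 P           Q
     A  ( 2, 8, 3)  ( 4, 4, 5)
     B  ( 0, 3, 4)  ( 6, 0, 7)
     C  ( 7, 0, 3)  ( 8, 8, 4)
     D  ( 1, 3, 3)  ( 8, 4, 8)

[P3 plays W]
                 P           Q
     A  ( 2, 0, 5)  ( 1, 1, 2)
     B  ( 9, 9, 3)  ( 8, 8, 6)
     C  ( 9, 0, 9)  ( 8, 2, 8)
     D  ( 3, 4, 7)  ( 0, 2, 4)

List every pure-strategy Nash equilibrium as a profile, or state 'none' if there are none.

(A,P,X): not NE [P1→C gives 8>2]
(A,P,Y): not NE [P1→C gives 9>2]
(A,P,Z): not NE [P1→C gives 7>2; P3→W gives 5>3]
(A,P,W): not NE [P1→C gives 9>2; P2→Q gives 1>0]
(A,Q,X): not NE [P1→B gives 8>1; P2→P gives 8>6]
(A,Q,Y): not NE [P2→P gives 9>8; P3→X gives 8>5]
(A,Q,Z): not NE [P1→D gives 8>4; P2→P gives 8>4; P3→X gives 8>5]
(A,Q,W): not NE [P1→C gives 8>1; P3→X gives 8>2]
(B,P,X): not NE [P1→C gives 8>0; P3→Y gives 8>0]
(B,P,Y): not NE [P1→C gives 9>4]
(B,P,Z): not NE [P1→C gives 7>0; P3→Y gives 8>4]
(B,P,W): not NE [P3→Y gives 8>3]
(B,Q,X): not NE [P2→P gives 8>2; P3→Y gives 9>5]
(B,Q,Y): not NE [P1→C gives 7>5; P2→P gives 9>0]
(B,Q,Z): not NE [P1→D gives 8>6; P2→P gives 3>0; P3→Y gives 9>7]
(B,Q,W): not NE [P2→P gives 9>8; P3→Y gives 9>6]
(C,P,X): not NE [P2→Q gives 4>0; P3→W gives 9>2]
(C,P,Y): not NE [P3→W gives 9>5]
(C,P,Z): not NE [P2→Q gives 8>0; P3→W gives 9>3]
(C,P,W): not NE [P2→Q gives 2>0]
(C,Q,X): not NE [P1→B gives 8>2; P3→Y gives 10>0]
(C,Q,Y): not NE [P2→P gives 7>4]
(C,Q,Z): not NE [P3→Y gives 10>4]
(C,Q,W): not NE [P3→Y gives 10>8]
(D,P,X): not NE [P1→C gives 8>4; P3→W gives 7>5]
(D,P,Y): not NE [P1→C gives 9>8; P2→Q gives 7>2; P3→W gives 7>2]
(D,P,Z): not NE [P1→C gives 7>1; P2→Q gives 4>3; P3→W gives 7>3]
(D,P,W): not NE [P1→C gives 9>3]
(D,Q,X): not NE [P1→B gives 8>1]
(D,Q,Y): not NE [P1→C gives 7>4; P3→X gives 9>6]
(D,Q,Z): not NE [P3→X gives 9>8]
(D,Q,W): not NE [P1→C gives 8>0; P2→P gives 4>2; P3→X gives 9>4]

PSNE: ∅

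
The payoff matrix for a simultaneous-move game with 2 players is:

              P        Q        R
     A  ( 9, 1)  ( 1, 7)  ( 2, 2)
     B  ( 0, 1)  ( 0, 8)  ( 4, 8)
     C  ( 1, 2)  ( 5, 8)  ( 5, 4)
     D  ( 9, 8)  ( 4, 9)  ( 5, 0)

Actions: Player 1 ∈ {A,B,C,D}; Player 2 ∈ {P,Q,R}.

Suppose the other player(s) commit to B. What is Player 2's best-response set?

argmax u_2 = {Q,R}

u_2(P vs B) = 1
u_2(Q vs B) = 8
u_2(R vs B) = 8
max payoff 8 at {Q,R}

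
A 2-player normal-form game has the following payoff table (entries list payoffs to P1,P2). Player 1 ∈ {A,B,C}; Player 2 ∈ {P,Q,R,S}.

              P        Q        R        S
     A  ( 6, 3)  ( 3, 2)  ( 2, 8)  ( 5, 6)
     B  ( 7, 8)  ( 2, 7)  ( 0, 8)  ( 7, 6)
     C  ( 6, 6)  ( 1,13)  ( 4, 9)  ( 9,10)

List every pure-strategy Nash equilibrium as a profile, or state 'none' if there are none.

Nash profiles: (B,P)

(A,P): not NE [P1→B gives 7>6; P2→R gives 8>3]
(A,Q): not NE [P2→R gives 8>2]
(A,R): not NE [P1→C gives 4>2]
(A,S): not NE [P1→C gives 9>5; P2→R gives 8>6]
(B,P): NE
(B,Q): not NE [P1→A gives 3>2; P2→R gives 8>7]
(B,R): not NE [P1→C gives 4>0]
(B,S): not NE [P1→C gives 9>7; P2→R gives 8>6]
(C,P): not NE [P1→B gives 7>6; P2→Q gives 13>6]
(C,Q): not NE [P1→A gives 3>1]
(C,R): not NE [P2→Q gives 13>9]
(C,S): not NE [P2→Q gives 13>10]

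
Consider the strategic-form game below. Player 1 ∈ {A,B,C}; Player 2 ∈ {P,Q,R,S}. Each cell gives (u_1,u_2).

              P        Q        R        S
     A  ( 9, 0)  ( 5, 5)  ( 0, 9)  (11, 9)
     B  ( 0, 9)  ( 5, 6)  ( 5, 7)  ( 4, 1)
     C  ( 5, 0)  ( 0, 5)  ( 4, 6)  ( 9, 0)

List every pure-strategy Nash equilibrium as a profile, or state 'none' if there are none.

(A,P): not NE [P2→S gives 9>0]
(A,Q): not NE [P2→S gives 9>5]
(A,R): not NE [P1→B gives 5>0]
(A,S): NE
(B,P): not NE [P1→A gives 9>0]
(B,Q): not NE [P2→P gives 9>6]
(B,R): not NE [P2→P gives 9>7]
(B,S): not NE [P1→A gives 11>4; P2→P gives 9>1]
(C,P): not NE [P1→A gives 9>5; P2→R gives 6>0]
(C,Q): not NE [P1→B gives 5>0; P2→R gives 6>5]
(C,R): not NE [P1→B gives 5>4]
(C,S): not NE [P1→A gives 11>9; P2→R gives 6>0]

Nash profiles: (A,S)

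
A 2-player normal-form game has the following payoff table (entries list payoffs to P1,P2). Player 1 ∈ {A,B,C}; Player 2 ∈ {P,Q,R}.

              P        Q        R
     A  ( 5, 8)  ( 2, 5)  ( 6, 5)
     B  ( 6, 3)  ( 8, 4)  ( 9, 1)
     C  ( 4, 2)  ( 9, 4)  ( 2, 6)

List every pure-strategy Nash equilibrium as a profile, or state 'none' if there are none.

(A,P): not NE [P1→B gives 6>5]
(A,Q): not NE [P1→C gives 9>2; P2→P gives 8>5]
(A,R): not NE [P1→B gives 9>6; P2→P gives 8>5]
(B,P): not NE [P2→Q gives 4>3]
(B,Q): not NE [P1→C gives 9>8]
(B,R): not NE [P2→Q gives 4>1]
(C,P): not NE [P1→B gives 6>4; P2→R gives 6>2]
(C,Q): not NE [P2→R gives 6>4]
(C,R): not NE [P1→B gives 9>2]

No pure NE.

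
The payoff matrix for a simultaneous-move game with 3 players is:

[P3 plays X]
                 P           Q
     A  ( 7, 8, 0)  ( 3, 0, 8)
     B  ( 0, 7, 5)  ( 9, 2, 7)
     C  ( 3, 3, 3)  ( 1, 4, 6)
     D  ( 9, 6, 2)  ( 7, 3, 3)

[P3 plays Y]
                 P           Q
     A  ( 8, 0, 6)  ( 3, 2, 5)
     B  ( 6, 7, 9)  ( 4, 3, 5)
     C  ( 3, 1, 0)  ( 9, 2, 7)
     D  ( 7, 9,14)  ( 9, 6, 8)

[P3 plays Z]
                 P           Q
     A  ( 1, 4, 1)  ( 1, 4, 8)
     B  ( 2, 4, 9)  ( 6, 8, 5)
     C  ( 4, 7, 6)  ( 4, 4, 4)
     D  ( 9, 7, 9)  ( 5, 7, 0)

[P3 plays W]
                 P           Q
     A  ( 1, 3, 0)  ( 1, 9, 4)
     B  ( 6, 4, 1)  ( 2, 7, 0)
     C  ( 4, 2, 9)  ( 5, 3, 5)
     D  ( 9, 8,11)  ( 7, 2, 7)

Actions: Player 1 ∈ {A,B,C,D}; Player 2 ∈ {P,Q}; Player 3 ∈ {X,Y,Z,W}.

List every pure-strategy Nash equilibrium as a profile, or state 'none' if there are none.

Nash profiles: (C,Q,Y)

(A,P,X): not NE [P1→D gives 9>7; P3→Y gives 6>0]
(A,P,Y): not NE [P2→Q gives 2>0]
(A,P,Z): not NE [P1→D gives 9>1; P3→Y gives 6>1]
(A,P,W): not NE [P1→D gives 9>1; P2→Q gives 9>3; P3→Y gives 6>0]
(A,Q,X): not NE [P1→B gives 9>3; P2→P gives 8>0]
(A,Q,Y): not NE [P1→D gives 9>3; P3→Z gives 8>5]
(A,Q,Z): not NE [P1→B gives 6>1]
(A,Q,W): not NE [P1→D gives 7>1; P3→Z gives 8>4]
(B,P,X): not NE [P1→D gives 9>0; P3→Z gives 9>5]
(B,P,Y): not NE [P1→A gives 8>6]
(B,P,Z): not NE [P1→D gives 9>2; P2→Q gives 8>4]
(B,P,W): not NE [P1→D gives 9>6; P2→Q gives 7>4; P3→Z gives 9>1]
(B,Q,X): not NE [P2→P gives 7>2]
(B,Q,Y): not NE [P1→D gives 9>4; P2→P gives 7>3; P3→X gives 7>5]
(B,Q,Z): not NE [P3→X gives 7>5]
(B,Q,W): not NE [P1→D gives 7>2; P3→X gives 7>0]
(C,P,X): not NE [P1→D gives 9>3; P2→Q gives 4>3; P3→W gives 9>3]
(C,P,Y): not NE [P1→A gives 8>3; P2→Q gives 2>1; P3→W gives 9>0]
(C,P,Z): not NE [P1→D gives 9>4; P3→W gives 9>6]
(C,P,W): not NE [P1→D gives 9>4; P2→Q gives 3>2]
(C,Q,X): not NE [P1→B gives 9>1; P3→Y gives 7>6]
(C,Q,Y): NE
(C,Q,Z): not NE [P1→B gives 6>4; P2→P gives 7>4; P3→Y gives 7>4]
(C,Q,W): not NE [P1→D gives 7>5; P3→Y gives 7>5]
(D,P,X): not NE [P3→Y gives 14>2]
(D,P,Y): not NE [P1→A gives 8>7]
(D,P,Z): not NE [P3→Y gives 14>9]
(D,P,W): not NE [P3→Y gives 14>11]
(D,Q,X): not NE [P1→B gives 9>7; P2→P gives 6>3; P3→Y gives 8>3]
(D,Q,Y): not NE [P2→P gives 9>6]
(D,Q,Z): not NE [P1→B gives 6>5; P3→Y gives 8>0]
(D,Q,W): not NE [P2→P gives 8>2; P3→Y gives 8>7]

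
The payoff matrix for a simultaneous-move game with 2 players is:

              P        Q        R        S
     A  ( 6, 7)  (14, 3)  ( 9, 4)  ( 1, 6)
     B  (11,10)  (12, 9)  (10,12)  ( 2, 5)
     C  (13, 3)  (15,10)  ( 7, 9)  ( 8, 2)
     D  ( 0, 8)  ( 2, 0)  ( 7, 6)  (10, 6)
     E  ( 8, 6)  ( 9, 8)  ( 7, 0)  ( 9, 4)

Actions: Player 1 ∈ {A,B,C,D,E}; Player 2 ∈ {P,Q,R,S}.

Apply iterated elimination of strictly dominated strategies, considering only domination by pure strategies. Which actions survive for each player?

P2 drop S (P beats it: A:7>6 B:10>5 C:3>2 D:8>6 E:6>4)
P1 drop D (A beats it: P:6>0 Q:14>2 R:9>7)
P1 drop E (B beats it: P:11>8 Q:12>9 R:10>7)
P1→{A,B,C} P2→{P,Q,R}

Survivors P1:{A,B,C} P2:{P,Q,R}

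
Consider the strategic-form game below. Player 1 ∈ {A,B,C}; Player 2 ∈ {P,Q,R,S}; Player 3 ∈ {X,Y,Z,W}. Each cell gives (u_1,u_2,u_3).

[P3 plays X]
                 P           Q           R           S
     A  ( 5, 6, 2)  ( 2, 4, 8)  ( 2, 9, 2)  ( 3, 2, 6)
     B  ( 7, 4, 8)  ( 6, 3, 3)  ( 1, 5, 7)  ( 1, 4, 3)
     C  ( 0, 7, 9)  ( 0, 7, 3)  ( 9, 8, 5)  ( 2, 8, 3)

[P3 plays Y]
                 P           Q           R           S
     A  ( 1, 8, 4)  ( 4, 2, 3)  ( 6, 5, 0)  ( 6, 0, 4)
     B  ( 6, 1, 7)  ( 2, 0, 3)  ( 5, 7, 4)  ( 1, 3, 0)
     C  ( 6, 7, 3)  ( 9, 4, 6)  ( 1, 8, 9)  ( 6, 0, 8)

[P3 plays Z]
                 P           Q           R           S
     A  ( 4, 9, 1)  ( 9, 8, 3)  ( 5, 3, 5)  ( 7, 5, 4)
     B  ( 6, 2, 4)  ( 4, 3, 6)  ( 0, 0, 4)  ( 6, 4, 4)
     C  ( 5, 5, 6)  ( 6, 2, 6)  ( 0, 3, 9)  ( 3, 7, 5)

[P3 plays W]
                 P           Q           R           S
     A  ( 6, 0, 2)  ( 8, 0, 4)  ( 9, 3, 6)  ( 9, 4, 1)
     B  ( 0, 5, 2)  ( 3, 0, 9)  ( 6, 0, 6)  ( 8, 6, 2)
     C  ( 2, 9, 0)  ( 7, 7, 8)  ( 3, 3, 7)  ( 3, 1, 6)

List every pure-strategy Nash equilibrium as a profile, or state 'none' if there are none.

PSNE: ∅

(A,P,X): not NE [P1→B gives 7>5; P2→R gives 9>6; P3→Y gives 4>2]
(A,P,Y): not NE [P1→C gives 6>1]
(A,P,Z): not NE [P1→B gives 6>4; P3→Y gives 4>1]
(A,P,W): not NE [P2→S gives 4>0; P3→Y gives 4>2]
(A,Q,X): not NE [P1→B gives 6>2; P2→R gives 9>4]
(A,Q,Y): not NE [P1→C gives 9>4; P2→P gives 8>2; P3→X gives 8>3]
(A,Q,Z): not NE [P2→P gives 9>8; P3→X gives 8>3]
(A,Q,W): not NE [P2→S gives 4>0; P3→X gives 8>4]
(A,R,X): not NE [P1→C gives 9>2; P3→W gives 6>2]
(A,R,Y): not NE [P2→P gives 8>5; P3→W gives 6>0]
(A,R,Z): not NE [P2→P gives 9>3; P3→W gives 6>5]
(A,R,W): not NE [P2→S gives 4>3]
(A,S,X): not NE [P2→R gives 9>2]
(A,S,Y): not NE [P2→P gives 8>0; P3→X gives 6>4]
(A,S,Z): not NE [P2→P gives 9>5; P3→X gives 6>4]
(A,S,W): not NE [P3→X gives 6>1]
(B,P,X): not NE [P2→R gives 5>4]
(B,P,Y): not NE [P2→R gives 7>1; P3→X gives 8>7]
(B,P,Z): not NE [P2→S gives 4>2; P3→X gives 8>4]
(B,P,W): not NE [P1→A gives 6>0; P2→S gives 6>5; P3→X gives 8>2]
(B,Q,X): not NE [P2→R gives 5>3; P3→W gives 9>3]
(B,Q,Y): not NE [P1→C gives 9>2; P2→R gives 7>0; P3→W gives 9>3]
(B,Q,Z): not NE [P1→A gives 9>4; P2→S gives 4>3; P3→W gives 9>6]
(B,Q,W): not NE [P1→A gives 8>3; P2→S gives 6>0]
(B,R,X): not NE [P1→C gives 9>1]
(B,R,Y): not NE [P1→A gives 6>5; P3→X gives 7>4]
(B,R,Z): not NE [P1→A gives 5>0; P2→S gives 4>0; P3→X gives 7>4]
(B,R,W): not NE [P1→A gives 9>6; P2→S gives 6>0; P3→X gives 7>6]
(B,S,X): not NE [P1→A gives 3>1; P2→R gives 5>4; P3→Z gives 4>3]
(B,S,Y): not NE [P1→C gives 6>1; P2→R gives 7>3; P3→Z gives 4>0]
(B,S,Z): not NE [P1→A gives 7>6]
(B,S,W): not NE [P1→A gives 9>8; P3→Z gives 4>2]
(C,P,X): not NE [P1→B gives 7>0; P2→S gives 8>7]
(C,P,Y): not NE [P2→R gives 8>7; P3→X gives 9>3]
(C,P,Z): not NE [P1→B gives 6>5; P2→S gives 7>5; P3→X gives 9>6]
(C,P,W): not NE [P1→A gives 6>2; P3→X gives 9>0]
(C,Q,X): not NE [P1→B gives 6>0; P2→S gives 8>7; P3→W gives 8>3]
(C,Q,Y): not NE [P2→R gives 8>4; P3→W gives 8>6]
(C,Q,Z): not NE [P1→A gives 9>6; P2→S gives 7>2; P3→W gives 8>6]
(C,Q,W): not NE [P1→A gives 8>7; P2→P gives 9>7]
(C,R,X): not NE [P3→Z gives 9>5]
(C,R,Y): not NE [P1→A gives 6>1]
(C,R,Z): not NE [P1→A gives 5>0; P2→S gives 7>3]
(C,R,W): not NE [P1→A gives 9>3; P2→P gives 9>3; P3→Z gives 9>7]
(C,S,X): not NE [P1→A gives 3>2; P3→Y gives 8>3]
(C,S,Y): not NE [P2→R gives 8>0]
(C,S,Z): not NE [P1→A gives 7>3; P3→Y gives 8>5]
(C,S,W): not NE [P1→A gives 9>3; P2→P gives 9>1; P3→Y gives 8>6]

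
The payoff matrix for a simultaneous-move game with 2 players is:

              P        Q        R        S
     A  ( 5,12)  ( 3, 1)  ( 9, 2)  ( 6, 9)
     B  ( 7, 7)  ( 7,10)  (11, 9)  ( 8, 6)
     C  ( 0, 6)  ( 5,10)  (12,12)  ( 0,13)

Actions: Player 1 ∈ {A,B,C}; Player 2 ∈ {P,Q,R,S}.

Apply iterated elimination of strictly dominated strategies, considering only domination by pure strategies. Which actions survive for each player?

Remaining: P1:{B,C} P2:{Q,R,S}

P1 drop A (B beats it: P:7>5 Q:7>3 R:11>9 S:8>6)
P2 drop P (Q beats it: B:10>7 C:10>6)
P1→{B,C} P2→{Q,R,S}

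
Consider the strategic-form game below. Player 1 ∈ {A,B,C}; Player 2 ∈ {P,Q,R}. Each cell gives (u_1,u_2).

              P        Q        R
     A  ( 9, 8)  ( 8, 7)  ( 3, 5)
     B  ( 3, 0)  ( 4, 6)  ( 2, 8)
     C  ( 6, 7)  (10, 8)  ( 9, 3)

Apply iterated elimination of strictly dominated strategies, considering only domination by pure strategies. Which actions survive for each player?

Remaining: P1:{A,C} P2:{P,Q}

P1 drop B (A beats it: P:9>3 Q:8>4 R:3>2)
P2 drop R (P beats it: A:8>5 C:7>3)
P1→{A,C} P2→{P,Q}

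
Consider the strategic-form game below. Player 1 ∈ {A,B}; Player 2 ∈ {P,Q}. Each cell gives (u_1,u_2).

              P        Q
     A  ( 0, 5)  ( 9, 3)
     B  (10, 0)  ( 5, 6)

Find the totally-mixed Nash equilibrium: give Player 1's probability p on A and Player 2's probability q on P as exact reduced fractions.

P1 indiff ⇒ q·0+(1-q)·9 = q·10+(1-q)·5 ⇒ q(-10) = (1-q)(-4) ⇒ q = 2/7
P2 indiff ⇒ p·5+(1-p)·0 = p·3+(1-p)·6 ⇒ p(2) = (1-p)(6) ⇒ p = 3/4

p=3/4, q=2/7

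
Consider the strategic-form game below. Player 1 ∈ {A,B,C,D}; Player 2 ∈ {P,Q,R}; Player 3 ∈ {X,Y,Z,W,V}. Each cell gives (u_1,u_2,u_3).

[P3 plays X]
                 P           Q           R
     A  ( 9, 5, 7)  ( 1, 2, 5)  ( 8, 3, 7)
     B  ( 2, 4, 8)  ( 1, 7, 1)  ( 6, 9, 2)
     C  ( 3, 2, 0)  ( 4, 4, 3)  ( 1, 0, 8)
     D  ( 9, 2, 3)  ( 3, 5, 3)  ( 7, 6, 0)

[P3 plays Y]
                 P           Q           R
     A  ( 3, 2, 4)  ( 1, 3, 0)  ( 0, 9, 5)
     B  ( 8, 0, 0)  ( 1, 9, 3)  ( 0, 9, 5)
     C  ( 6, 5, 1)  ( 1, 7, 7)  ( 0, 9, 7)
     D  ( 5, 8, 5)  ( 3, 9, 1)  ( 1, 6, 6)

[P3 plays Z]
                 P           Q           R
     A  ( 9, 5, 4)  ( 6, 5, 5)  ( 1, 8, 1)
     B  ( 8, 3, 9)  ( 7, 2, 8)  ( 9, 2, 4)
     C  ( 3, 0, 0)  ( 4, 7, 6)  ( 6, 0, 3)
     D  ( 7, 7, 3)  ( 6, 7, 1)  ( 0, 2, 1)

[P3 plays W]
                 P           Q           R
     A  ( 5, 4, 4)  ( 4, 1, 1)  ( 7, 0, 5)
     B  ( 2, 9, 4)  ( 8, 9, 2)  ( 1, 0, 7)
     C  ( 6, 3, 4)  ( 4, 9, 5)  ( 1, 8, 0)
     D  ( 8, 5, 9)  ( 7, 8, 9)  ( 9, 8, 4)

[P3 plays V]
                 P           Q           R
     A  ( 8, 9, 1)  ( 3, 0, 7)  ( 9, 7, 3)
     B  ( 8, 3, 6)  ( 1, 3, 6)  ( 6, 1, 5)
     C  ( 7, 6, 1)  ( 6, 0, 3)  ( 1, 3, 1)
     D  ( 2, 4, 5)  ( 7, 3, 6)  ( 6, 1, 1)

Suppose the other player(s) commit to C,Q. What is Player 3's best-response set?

BR_3 = {Y}

u_3(X vs C,Q) = 3
u_3(Y vs C,Q) = 7
u_3(Z vs C,Q) = 6
u_3(W vs C,Q) = 5
u_3(V vs C,Q) = 3
max payoff 7 at {Y}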